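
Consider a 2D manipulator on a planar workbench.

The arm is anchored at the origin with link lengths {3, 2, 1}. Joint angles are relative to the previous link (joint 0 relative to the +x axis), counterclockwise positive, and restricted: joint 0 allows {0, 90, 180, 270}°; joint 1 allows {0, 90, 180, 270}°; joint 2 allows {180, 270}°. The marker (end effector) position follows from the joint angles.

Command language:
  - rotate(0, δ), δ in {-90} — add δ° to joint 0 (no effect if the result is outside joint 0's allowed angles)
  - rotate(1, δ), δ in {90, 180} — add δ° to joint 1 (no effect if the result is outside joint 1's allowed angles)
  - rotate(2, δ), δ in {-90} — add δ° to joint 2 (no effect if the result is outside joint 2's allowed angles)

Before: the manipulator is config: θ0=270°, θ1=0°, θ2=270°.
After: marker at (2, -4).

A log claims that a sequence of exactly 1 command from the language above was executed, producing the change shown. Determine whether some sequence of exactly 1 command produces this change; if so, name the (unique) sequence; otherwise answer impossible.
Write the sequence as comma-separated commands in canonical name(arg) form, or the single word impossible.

from: config: θ0=270°, θ1=0°, θ2=270°
1. rotate(1, 90) → config: θ0=270°, θ1=90°, θ2=270°
no other 1-command option fits: unique.

rotate(1, 90)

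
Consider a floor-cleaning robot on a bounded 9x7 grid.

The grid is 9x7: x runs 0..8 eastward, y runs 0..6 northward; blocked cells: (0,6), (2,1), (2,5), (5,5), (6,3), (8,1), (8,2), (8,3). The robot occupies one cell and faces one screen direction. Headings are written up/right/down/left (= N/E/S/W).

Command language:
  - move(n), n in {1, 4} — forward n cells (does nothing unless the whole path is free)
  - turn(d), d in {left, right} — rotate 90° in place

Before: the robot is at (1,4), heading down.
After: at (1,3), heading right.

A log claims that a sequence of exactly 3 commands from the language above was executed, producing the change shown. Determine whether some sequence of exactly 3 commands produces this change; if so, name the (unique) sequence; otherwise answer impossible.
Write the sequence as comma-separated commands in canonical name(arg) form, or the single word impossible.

key: cell and facing (now E) both changed — the 3 commands mix motion and turning
start: at (1,4), heading down
t=1 move(1) ⇒ at (1,3), heading down
t=2 move(4) ⇒ at (1,3), heading down
t=3 turn(left) ⇒ at (1,3), heading right
no rival 3-sequence matches.

move(1), move(4), turn(left)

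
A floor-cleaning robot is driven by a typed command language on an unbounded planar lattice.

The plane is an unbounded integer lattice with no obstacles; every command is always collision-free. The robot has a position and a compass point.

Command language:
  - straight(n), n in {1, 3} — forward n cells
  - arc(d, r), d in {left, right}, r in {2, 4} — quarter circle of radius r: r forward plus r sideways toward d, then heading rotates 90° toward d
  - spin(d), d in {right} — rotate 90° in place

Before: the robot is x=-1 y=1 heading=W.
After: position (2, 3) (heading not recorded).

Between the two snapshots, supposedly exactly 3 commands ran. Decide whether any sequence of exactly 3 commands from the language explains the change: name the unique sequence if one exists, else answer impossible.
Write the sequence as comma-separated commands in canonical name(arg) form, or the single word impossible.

key: order matters: swapping spin(right) and straight(1) lands elsewhere
t0: x=-1 y=1 heading=W
step 1 (spin(right)): x=-1 y=1 heading=N
step 2 (arc(right, 2)): x=1 y=3 heading=E
step 3 (straight(1)): x=2 y=3 heading=E
uniquely the one of 343 3-step routes that fits.

spin(right), arc(right, 2), straight(1)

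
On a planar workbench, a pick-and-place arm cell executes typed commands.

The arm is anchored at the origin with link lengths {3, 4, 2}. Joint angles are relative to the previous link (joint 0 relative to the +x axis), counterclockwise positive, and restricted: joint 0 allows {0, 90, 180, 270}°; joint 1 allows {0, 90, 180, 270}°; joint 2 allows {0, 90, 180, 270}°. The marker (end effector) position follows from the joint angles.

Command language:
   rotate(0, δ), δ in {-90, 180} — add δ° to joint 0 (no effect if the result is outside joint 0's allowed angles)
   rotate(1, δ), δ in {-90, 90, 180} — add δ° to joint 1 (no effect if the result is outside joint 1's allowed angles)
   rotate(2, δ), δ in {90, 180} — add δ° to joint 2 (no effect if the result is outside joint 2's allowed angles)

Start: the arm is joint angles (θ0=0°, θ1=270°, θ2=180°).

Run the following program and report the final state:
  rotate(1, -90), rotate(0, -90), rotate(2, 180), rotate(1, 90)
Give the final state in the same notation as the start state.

joint angles (θ0=270°, θ1=270°, θ2=0°)

from: joint angles (θ0=0°, θ1=270°, θ2=180°)
t=1 rotate(1, -90) ⇒ joint angles (θ0=0°, θ1=180°, θ2=180°)
t=2 rotate(0, -90) ⇒ joint angles (θ0=270°, θ1=180°, θ2=180°)
t=3 rotate(2, 180) ⇒ joint angles (θ0=270°, θ1=180°, θ2=0°)
t=4 rotate(1, 90) ⇒ joint angles (θ0=270°, θ1=270°, θ2=0°)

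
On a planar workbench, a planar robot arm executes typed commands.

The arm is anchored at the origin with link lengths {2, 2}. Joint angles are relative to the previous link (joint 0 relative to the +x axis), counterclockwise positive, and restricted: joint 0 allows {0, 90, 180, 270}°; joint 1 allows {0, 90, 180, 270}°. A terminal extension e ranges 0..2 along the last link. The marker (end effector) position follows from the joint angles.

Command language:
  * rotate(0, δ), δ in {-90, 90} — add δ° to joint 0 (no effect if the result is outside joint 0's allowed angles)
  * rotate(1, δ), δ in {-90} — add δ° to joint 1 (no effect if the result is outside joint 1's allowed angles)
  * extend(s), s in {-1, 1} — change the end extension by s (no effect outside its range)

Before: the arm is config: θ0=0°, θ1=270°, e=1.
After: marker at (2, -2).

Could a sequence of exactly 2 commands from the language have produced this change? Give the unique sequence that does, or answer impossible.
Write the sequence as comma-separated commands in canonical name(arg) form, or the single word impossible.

from: config: θ0=0°, θ1=270°, e=1
step 1 (extend(-1)): config: θ0=0°, θ1=270°, e=0
step 2 (extend(-1)): config: θ0=0°, θ1=270°, e=0
no rival 2-sequence matches.

extend(-1), extend(-1)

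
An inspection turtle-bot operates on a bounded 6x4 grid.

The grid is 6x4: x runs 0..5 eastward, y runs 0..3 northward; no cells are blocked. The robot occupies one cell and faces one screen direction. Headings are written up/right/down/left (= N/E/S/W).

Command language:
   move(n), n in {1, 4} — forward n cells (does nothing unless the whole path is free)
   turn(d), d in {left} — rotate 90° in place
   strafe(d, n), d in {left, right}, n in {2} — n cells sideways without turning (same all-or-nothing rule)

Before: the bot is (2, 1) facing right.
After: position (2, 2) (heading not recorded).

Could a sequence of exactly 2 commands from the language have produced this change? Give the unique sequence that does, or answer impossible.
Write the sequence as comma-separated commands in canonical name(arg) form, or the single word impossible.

key: running move(1) before turn(left) would end elsewhere — order is forced
begin: (2, 1) facing right
1. turn(left) → (2, 1) facing up
2. move(1) → (2, 2) facing up
no rival 2-sequence matches.

turn(left), move(1)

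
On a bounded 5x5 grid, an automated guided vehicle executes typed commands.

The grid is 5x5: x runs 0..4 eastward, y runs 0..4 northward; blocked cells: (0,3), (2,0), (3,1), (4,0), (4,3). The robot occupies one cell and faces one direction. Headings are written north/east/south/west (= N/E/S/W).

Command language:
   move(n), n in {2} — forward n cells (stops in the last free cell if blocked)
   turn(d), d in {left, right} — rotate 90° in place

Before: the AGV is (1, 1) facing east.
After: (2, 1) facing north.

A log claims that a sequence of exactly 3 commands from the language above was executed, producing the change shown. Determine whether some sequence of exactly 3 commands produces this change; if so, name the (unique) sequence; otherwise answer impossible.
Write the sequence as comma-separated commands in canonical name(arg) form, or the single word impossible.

key: the first move(2) is stopped early by the blocked cell at (3,1)
initial: (1, 1) facing east
[1] after move(2): (2, 1) facing east
[2] after move(2): (2, 1) facing east
[3] after turn(left): (2, 1) facing north
no other 3-command option fits: unique.

move(2), move(2), turn(left)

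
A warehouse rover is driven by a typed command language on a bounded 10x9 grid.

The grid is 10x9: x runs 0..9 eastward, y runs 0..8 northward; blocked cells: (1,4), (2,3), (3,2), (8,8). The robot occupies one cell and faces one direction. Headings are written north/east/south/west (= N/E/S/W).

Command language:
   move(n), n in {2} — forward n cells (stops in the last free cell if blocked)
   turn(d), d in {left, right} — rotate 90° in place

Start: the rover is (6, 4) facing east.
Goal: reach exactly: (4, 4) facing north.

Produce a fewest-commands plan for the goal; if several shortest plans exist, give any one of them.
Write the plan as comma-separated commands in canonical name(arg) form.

start: (6, 4) facing east
[1] after turn(right): (6, 4) facing south
[2] after turn(right): (6, 4) facing west
[3] after move(2): (4, 4) facing west
[4] after turn(right): (4, 4) facing north
no 3-step plan works, so 4 is optimal.

turn(right), turn(right), move(2), turn(right)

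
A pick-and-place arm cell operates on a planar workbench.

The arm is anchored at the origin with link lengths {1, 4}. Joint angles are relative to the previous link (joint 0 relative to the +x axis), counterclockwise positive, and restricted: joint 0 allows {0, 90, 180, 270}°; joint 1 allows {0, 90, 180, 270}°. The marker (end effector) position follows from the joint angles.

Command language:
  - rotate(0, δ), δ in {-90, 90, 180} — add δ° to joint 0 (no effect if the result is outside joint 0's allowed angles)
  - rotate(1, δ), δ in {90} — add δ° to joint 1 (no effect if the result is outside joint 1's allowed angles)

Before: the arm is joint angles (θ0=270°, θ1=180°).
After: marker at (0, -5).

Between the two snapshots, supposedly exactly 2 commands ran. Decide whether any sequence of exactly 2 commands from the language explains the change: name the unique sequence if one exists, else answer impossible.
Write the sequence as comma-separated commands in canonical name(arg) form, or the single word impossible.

begin: joint angles (θ0=270°, θ1=180°)
t=1 rotate(1, 90) ⇒ joint angles (θ0=270°, θ1=270°)
t=2 rotate(1, 90) ⇒ joint angles (θ0=270°, θ1=0°)
uniquely the one of 16 2-step routes that fits.

rotate(1, 90), rotate(1, 90)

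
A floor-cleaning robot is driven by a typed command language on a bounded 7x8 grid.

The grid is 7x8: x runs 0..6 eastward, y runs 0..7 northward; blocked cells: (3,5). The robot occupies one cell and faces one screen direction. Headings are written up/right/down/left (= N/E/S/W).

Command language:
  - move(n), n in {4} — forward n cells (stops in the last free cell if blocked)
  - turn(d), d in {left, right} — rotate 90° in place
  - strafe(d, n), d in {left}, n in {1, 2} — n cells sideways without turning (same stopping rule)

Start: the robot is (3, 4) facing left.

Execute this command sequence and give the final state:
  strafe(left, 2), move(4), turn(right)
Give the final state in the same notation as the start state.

t0: (3, 4) facing left
step 1 (strafe(left, 2)): (3, 2) facing left
step 2 (move(4)): (0, 2) facing left
step 3 (turn(right)): (0, 2) facing up

(0, 2) facing up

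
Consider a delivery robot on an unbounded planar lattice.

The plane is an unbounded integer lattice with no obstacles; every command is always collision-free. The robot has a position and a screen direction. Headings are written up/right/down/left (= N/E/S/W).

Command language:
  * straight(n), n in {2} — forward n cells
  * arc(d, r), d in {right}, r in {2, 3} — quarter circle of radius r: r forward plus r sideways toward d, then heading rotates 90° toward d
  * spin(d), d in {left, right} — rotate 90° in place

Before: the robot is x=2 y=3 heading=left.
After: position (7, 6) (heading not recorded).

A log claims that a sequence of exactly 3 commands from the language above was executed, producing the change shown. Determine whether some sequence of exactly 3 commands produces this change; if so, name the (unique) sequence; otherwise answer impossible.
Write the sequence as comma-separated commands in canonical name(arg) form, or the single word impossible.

spin(right), arc(right, 3), straight(2)

key: order matters: swapping spin(right) and straight(2) lands elsewhere
from: x=2 y=3 heading=left
1. spin(right) → x=2 y=3 heading=up
2. arc(right, 3) → x=5 y=6 heading=right
3. straight(2) → x=7 y=6 heading=right
no rival 3-sequence matches.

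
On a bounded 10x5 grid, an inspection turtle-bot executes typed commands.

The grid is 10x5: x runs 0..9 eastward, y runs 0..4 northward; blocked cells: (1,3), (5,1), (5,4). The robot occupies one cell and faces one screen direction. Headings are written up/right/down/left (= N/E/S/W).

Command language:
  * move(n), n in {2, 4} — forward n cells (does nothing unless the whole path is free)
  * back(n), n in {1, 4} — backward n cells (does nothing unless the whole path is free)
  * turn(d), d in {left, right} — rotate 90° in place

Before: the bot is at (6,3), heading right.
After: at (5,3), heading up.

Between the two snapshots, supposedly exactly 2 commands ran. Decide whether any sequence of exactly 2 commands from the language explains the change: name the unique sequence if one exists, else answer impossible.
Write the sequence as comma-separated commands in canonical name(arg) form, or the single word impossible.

back(1), turn(left)

key: running turn(left) before back(1) would end elsewhere — order is forced
start: at (6,3), heading right
t=1 back(1) ⇒ at (5,3), heading right
t=2 turn(left) ⇒ at (5,3), heading up
no other 2-command option fits: unique.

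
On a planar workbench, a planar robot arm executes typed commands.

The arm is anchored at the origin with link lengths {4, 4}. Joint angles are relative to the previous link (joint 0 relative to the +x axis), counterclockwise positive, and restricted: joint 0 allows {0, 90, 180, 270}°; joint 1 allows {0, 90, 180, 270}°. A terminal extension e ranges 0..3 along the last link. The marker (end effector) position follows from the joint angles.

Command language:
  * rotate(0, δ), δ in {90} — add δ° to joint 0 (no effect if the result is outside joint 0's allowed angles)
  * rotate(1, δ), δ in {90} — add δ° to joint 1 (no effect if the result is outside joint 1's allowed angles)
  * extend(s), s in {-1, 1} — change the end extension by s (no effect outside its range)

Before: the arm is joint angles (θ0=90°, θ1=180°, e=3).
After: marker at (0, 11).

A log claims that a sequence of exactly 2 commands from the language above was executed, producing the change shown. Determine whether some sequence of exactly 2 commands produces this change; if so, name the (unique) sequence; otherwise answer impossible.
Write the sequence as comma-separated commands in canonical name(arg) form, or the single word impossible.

t0: joint angles (θ0=90°, θ1=180°, e=3)
t=1 rotate(1, 90) ⇒ joint angles (θ0=90°, θ1=270°, e=3)
t=2 rotate(1, 90) ⇒ joint angles (θ0=90°, θ1=0°, e=3)
no other 2-command option fits: unique.

rotate(1, 90), rotate(1, 90)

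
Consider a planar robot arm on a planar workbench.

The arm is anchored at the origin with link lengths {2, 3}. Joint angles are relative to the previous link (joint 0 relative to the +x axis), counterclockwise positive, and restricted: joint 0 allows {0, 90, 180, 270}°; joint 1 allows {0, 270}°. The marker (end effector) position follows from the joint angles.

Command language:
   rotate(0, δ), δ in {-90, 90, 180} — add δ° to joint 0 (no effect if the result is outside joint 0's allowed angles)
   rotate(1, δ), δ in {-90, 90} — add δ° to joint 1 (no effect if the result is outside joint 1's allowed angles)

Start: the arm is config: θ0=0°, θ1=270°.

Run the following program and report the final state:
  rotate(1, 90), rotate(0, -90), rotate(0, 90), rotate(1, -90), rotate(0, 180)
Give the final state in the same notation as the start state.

start: config: θ0=0°, θ1=270°
t=1 rotate(1, 90) ⇒ config: θ0=0°, θ1=0°
t=2 rotate(0, -90) ⇒ config: θ0=270°, θ1=0°
t=3 rotate(0, 90) ⇒ config: θ0=0°, θ1=0°
t=4 rotate(1, -90) ⇒ config: θ0=0°, θ1=270°
t=5 rotate(0, 180) ⇒ config: θ0=180°, θ1=270°

config: θ0=180°, θ1=270°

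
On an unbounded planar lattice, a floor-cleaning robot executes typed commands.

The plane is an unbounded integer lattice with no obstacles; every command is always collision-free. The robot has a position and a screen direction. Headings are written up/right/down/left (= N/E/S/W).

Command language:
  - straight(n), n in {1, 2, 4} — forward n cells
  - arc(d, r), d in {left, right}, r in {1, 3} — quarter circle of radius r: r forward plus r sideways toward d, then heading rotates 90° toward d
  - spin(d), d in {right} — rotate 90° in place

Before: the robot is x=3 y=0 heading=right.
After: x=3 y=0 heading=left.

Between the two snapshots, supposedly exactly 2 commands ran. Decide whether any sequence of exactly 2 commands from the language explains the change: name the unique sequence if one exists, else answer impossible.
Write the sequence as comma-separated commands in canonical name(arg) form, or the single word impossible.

spin(right), spin(right)

key: parked at (3,0) the whole time — nothing moves the robot
start: x=3 y=0 heading=right
t=1 spin(right) ⇒ x=3 y=0 heading=down
t=2 spin(right) ⇒ x=3 y=0 heading=left
no rival 2-sequence matches.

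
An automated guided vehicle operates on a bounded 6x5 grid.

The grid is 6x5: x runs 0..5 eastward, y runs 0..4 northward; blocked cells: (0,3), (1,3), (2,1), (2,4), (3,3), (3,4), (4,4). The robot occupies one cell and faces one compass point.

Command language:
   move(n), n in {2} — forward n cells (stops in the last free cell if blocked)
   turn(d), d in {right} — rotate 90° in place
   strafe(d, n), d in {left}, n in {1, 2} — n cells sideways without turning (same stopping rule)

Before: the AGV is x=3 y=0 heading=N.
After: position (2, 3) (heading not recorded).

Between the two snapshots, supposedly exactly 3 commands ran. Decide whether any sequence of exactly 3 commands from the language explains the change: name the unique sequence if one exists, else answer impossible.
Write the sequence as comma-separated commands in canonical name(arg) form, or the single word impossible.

move(2), strafe(left, 1), move(2)

key: the second move(2) is stopped early by the blocked cell at (2,4)
start: x=3 y=0 heading=N
1. move(2) → x=3 y=2 heading=N
2. strafe(left, 1) → x=2 y=2 heading=N
3. move(2) → x=2 y=3 heading=N
no rival 3-sequence matches.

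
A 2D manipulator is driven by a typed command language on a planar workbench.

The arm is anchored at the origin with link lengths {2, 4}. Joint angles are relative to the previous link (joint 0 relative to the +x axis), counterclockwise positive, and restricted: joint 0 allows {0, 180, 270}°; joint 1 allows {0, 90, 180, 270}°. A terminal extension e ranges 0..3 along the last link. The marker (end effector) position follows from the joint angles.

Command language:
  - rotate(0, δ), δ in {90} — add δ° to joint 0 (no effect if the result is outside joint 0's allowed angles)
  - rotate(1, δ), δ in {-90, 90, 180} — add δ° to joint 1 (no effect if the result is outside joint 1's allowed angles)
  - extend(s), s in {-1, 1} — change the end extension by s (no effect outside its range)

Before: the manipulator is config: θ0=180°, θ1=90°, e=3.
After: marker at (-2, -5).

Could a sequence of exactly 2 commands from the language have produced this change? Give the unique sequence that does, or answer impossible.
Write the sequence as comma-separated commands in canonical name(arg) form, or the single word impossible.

begin: config: θ0=180°, θ1=90°, e=3
t=1 extend(-1) ⇒ config: θ0=180°, θ1=90°, e=2
t=2 extend(-1) ⇒ config: θ0=180°, θ1=90°, e=1
uniquely the one of 36 2-step routes that fits.

extend(-1), extend(-1)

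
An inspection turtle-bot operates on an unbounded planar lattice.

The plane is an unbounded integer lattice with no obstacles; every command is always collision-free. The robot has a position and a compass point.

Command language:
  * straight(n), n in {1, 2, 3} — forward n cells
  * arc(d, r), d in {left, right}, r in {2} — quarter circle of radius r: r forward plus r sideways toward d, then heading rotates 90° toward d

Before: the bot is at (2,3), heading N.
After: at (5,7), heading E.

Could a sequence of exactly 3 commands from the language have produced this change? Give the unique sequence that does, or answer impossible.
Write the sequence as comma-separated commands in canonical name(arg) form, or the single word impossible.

key: order matters: swapping straight(2) and straight(1) lands elsewhere
initial: at (2,3), heading N
[1] after straight(2): at (2,5), heading N
[2] after arc(right, 2): at (4,7), heading E
[3] after straight(1): at (5,7), heading E
all 125 alternatives checked — unique.

straight(2), arc(right, 2), straight(1)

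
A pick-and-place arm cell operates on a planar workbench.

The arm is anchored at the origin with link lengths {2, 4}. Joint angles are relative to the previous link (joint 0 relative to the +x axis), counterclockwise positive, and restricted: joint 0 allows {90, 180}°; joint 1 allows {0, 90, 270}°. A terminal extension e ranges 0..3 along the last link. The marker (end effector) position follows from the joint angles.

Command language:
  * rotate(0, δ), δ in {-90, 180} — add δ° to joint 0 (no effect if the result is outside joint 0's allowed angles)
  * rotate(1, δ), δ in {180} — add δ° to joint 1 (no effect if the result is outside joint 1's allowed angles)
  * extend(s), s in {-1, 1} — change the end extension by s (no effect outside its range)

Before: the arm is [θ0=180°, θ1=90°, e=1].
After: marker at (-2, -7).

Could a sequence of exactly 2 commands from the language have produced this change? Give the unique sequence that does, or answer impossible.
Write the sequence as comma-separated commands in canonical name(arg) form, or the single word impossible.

extend(1), extend(1)

initial: [θ0=180°, θ1=90°, e=1]
[1] after extend(1): [θ0=180°, θ1=90°, e=2]
[2] after extend(1): [θ0=180°, θ1=90°, e=3]
all 25 alternatives checked — unique.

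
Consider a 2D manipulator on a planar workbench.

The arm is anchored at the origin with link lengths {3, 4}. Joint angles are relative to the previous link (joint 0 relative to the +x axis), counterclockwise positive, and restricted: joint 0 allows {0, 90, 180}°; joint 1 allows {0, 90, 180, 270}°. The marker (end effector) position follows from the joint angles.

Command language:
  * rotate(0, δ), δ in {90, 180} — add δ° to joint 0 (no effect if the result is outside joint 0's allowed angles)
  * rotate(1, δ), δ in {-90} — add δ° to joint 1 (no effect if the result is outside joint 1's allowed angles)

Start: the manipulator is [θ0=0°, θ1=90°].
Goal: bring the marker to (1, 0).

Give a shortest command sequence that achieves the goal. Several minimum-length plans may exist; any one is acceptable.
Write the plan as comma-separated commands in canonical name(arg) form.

start: [θ0=0°, θ1=90°]
1. rotate(0, 180) → [θ0=180°, θ1=90°]
2. rotate(1, -90) → [θ0=180°, θ1=0°]
3. rotate(1, -90) → [θ0=180°, θ1=270°]
4. rotate(1, -90) → [θ0=180°, θ1=180°]
nothing shorter than 4 reaches the goal.

rotate(0, 180), rotate(1, -90), rotate(1, -90), rotate(1, -90)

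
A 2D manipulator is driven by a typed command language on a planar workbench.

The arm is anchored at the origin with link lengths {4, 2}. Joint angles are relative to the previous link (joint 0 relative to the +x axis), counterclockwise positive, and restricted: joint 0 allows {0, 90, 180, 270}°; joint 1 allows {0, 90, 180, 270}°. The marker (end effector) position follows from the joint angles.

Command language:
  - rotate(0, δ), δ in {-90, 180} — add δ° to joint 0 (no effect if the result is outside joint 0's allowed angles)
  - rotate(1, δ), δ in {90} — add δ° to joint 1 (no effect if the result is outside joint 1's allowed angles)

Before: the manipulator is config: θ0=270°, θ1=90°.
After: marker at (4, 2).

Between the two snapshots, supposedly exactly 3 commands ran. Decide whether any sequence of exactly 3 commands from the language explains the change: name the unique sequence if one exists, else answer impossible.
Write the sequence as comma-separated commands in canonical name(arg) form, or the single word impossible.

rotate(0, -90), rotate(0, -90), rotate(0, -90)

start: config: θ0=270°, θ1=90°
[1] after rotate(0, -90): config: θ0=180°, θ1=90°
[2] after rotate(0, -90): config: θ0=90°, θ1=90°
[3] after rotate(0, -90): config: θ0=0°, θ1=90°
all 27 alternatives checked — unique.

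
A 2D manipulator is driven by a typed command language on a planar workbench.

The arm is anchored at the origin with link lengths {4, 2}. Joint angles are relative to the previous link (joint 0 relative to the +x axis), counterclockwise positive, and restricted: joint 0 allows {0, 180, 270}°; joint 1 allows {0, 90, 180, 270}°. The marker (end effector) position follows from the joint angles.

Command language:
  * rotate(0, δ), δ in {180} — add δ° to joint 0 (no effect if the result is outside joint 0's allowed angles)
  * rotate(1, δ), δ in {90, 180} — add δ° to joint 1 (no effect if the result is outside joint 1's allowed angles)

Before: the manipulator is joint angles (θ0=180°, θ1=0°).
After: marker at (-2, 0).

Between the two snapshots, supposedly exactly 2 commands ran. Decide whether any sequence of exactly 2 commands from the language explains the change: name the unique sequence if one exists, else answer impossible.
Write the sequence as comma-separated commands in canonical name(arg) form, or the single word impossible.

rotate(1, 90), rotate(1, 90)

from: joint angles (θ0=180°, θ1=0°)
[1] after rotate(1, 90): joint angles (θ0=180°, θ1=90°)
[2] after rotate(1, 90): joint angles (θ0=180°, θ1=180°)
all 9 alternatives checked — unique.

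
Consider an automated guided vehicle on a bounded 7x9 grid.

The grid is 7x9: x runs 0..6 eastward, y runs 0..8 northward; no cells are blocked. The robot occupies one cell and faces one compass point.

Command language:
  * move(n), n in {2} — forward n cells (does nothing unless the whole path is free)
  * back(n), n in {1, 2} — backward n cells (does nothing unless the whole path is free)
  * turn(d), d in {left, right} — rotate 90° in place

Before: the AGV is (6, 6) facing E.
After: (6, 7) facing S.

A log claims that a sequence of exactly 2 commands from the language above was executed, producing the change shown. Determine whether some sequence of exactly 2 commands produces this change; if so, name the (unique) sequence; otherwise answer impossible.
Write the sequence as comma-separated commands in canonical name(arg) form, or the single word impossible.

turn(right), back(1)

key: cell and facing (now S) both changed — the 2 commands mix motion and turning
begin: (6, 6) facing E
step 1 (turn(right)): (6, 6) facing S
step 2 (back(1)): (6, 7) facing S
uniquely the one of 25 2-step routes that fits.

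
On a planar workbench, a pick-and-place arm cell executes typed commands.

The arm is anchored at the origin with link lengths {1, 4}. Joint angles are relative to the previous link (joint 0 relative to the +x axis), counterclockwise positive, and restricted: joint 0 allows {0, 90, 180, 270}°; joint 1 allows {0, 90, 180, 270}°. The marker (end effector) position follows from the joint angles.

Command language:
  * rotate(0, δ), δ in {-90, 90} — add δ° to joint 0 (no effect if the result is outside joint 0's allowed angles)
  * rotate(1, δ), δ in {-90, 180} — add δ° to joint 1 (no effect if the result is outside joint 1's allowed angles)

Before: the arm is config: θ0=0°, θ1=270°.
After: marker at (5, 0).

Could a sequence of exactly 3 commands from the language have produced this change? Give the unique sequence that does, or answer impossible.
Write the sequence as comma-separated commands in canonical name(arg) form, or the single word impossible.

initial: config: θ0=0°, θ1=270°
[1] after rotate(1, -90): config: θ0=0°, θ1=180°
[2] after rotate(1, -90): config: θ0=0°, θ1=90°
[3] after rotate(1, -90): config: θ0=0°, θ1=0°
uniquely the one of 64 3-step routes that fits.

rotate(1, -90), rotate(1, -90), rotate(1, -90)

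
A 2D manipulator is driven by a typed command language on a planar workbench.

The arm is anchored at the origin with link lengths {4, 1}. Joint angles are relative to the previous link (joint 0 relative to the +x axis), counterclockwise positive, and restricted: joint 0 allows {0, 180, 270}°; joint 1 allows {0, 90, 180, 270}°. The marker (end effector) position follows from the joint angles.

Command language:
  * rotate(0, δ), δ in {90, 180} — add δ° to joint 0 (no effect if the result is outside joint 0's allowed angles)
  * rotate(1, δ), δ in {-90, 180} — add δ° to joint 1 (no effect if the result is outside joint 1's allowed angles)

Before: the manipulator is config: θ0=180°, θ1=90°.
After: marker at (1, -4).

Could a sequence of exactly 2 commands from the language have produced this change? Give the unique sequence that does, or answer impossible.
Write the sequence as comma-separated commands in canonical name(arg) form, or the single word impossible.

key: order matters: swapping rotate(0, 90) and rotate(0, 180) lands elsewhere
initial: config: θ0=180°, θ1=90°
t=1 rotate(0, 90) ⇒ config: θ0=270°, θ1=90°
t=2 rotate(0, 180) ⇒ config: θ0=270°, θ1=90°
no other 2-command option fits: unique.

rotate(0, 90), rotate(0, 180)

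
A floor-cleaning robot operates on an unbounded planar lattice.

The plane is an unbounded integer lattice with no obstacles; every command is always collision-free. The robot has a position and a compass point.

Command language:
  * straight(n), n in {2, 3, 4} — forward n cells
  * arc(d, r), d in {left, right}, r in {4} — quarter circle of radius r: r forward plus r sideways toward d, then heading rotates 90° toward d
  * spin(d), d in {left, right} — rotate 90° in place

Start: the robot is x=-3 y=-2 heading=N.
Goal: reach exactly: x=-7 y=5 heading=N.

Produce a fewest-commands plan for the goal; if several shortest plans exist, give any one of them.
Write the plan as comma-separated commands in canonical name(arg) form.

spin(left), arc(right, 4), straight(3)

t0: x=-3 y=-2 heading=N
1. spin(left) → x=-3 y=-2 heading=W
2. arc(right, 4) → x=-7 y=2 heading=N
3. straight(3) → x=-7 y=5 heading=N
shorter routes all fall short; 3 is best.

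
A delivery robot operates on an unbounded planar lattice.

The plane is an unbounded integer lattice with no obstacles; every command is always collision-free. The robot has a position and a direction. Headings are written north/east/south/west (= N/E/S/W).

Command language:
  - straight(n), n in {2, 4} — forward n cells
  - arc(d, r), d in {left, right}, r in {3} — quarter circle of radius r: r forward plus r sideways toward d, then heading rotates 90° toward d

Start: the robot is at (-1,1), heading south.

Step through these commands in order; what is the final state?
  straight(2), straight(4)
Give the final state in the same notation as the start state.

at (-1,-5), heading south

initial: at (-1,1), heading south
step 1 (straight(2)): at (-1,-1), heading south
step 2 (straight(4)): at (-1,-5), heading south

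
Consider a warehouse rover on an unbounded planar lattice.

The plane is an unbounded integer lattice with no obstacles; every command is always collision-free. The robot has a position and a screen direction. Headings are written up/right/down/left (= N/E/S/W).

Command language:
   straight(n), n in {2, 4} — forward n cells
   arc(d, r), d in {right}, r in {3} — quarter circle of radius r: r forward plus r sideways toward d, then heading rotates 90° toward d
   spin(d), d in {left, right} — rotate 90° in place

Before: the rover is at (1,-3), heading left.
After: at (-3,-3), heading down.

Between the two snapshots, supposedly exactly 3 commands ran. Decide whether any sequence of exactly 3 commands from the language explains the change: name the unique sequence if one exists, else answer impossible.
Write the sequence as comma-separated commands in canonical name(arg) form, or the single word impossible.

straight(2), straight(2), spin(left)

key: running spin(left) before straight(2) would end elsewhere — order is forced
from: at (1,-3), heading left
step 1 (straight(2)): at (-1,-3), heading left
step 2 (straight(2)): at (-3,-3), heading left
step 3 (spin(left)): at (-3,-3), heading down
all 125 alternatives checked — unique.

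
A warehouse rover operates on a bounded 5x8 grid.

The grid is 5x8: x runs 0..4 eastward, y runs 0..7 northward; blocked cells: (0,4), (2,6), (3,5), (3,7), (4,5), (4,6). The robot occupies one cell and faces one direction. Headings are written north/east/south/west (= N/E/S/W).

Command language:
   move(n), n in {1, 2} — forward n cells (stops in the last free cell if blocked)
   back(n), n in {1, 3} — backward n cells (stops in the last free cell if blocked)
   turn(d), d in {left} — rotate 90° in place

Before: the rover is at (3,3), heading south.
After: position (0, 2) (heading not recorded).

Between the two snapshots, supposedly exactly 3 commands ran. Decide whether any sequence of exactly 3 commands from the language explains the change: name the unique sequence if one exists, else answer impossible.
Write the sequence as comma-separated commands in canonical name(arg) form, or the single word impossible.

key: order matters: swapping move(1) and back(3) lands elsewhere
from: at (3,3), heading south
1. move(1) → at (3,2), heading south
2. turn(left) → at (3,2), heading east
3. back(3) → at (0,2), heading east
all 125 alternatives checked — unique.

move(1), turn(left), back(3)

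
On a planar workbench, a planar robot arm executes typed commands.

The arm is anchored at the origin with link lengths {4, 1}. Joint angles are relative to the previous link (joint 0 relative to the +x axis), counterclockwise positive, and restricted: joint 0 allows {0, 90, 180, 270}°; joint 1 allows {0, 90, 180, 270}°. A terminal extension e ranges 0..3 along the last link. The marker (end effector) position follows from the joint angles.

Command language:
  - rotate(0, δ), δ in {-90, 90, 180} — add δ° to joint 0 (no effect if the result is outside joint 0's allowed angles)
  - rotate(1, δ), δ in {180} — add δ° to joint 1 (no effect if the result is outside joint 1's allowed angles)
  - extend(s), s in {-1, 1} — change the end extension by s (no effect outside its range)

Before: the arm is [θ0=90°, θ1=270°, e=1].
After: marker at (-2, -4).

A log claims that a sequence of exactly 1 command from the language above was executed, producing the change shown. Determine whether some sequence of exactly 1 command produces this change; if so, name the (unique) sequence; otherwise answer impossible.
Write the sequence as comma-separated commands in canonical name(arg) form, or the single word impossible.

t0: [θ0=90°, θ1=270°, e=1]
t=1 rotate(0, 180) ⇒ [θ0=270°, θ1=270°, e=1]
no other 1-command option fits: unique.

rotate(0, 180)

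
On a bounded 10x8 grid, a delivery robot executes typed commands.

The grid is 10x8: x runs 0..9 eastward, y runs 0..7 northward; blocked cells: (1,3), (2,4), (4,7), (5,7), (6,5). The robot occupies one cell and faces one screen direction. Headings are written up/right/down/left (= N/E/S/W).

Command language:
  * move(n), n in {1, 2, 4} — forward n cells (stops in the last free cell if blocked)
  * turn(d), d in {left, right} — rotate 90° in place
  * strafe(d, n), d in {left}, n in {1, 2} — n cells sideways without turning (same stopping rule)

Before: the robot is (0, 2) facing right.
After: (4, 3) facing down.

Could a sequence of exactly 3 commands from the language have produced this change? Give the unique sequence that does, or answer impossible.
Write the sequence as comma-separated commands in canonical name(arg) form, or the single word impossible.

move(4), strafe(left, 1), turn(right)

key: running turn(right) before move(4) would end elsewhere — order is forced
from: (0, 2) facing right
t=1 move(4) ⇒ (4, 2) facing right
t=2 strafe(left, 1) ⇒ (4, 3) facing right
t=3 turn(right) ⇒ (4, 3) facing down
no other 3-command option fits: unique.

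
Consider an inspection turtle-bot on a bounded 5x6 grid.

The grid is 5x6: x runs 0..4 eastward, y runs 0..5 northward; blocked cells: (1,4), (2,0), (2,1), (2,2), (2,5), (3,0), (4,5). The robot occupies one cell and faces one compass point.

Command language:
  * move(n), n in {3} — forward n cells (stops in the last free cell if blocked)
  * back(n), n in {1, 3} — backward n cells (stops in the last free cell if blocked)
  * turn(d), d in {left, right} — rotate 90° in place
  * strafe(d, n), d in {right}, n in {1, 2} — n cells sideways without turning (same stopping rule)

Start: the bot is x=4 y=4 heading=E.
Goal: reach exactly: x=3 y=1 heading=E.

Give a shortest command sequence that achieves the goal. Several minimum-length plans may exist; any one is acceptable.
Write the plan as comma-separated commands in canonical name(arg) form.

from: x=4 y=4 heading=E
step 1 (strafe(right, 1)): x=4 y=3 heading=E
step 2 (strafe(right, 2)): x=4 y=1 heading=E
step 3 (back(1)): x=3 y=1 heading=E
shorter routes all fall short; 3 is best.

strafe(right, 1), strafe(right, 2), back(1)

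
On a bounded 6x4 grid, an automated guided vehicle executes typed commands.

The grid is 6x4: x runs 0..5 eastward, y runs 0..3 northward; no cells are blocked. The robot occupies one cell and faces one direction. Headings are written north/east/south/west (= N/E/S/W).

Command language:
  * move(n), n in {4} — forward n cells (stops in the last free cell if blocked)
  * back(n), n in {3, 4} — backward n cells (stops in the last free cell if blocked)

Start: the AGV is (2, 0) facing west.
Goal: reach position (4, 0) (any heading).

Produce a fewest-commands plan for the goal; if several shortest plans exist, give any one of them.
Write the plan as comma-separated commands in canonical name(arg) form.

from: (2, 0) facing west
1. move(4) → (0, 0) facing west
2. back(4) → (4, 0) facing west
nothing shorter than 2 reaches the goal.

move(4), back(4)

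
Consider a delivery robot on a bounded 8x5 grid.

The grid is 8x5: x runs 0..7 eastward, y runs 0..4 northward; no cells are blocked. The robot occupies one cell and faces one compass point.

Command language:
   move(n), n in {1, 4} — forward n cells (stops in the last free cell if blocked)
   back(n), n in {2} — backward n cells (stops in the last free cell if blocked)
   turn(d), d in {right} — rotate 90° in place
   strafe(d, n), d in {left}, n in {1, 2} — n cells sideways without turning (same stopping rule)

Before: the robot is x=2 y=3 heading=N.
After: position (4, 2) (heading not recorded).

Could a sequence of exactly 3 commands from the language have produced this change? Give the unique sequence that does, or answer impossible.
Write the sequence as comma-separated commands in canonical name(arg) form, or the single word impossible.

impossible

all 216 sequences checked — none match.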